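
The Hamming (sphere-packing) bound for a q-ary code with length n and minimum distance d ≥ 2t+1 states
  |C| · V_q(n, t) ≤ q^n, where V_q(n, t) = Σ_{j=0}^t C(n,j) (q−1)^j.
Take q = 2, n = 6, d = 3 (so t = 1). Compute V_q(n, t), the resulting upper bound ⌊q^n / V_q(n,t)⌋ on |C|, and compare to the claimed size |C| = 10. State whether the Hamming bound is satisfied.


V_q(n, t) = 7, q^n = 64, Hamming bound = 9, |C| = 10 > bound (violated).

Step 1: Compute V_q(n, t) = Σ_{j=0}^1 C(n, j) (q−1)^j.
  j = 0: C(6,0)·(1)^0 = 1·1 = 1.
  j = 1: C(6,1)·(1)^1 = 6·1 = 6.
  V_q(n, t) = 1 + 6 = 7.
Step 2: q^n = 2^6 = 64.
Step 3: Hamming bound ⌊q^n / V_q(n,t)⌋ = ⌊64/7⌋ = 9.
Step 4: Compare |C| = 10 to 9: violated.
The claimed |C| lies above the Hamming bound, so no 2-ary code of length 6 with d ≥ 3 can have 10 codewords.


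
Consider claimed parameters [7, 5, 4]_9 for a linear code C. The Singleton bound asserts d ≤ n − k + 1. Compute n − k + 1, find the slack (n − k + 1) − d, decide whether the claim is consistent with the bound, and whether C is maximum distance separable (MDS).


Singleton RHS = n − k + 1 = 3, slack = -1, bound violated (no such code; not MDS).

Singleton bound: d ≤ n − k + 1.
Here n = 7, k = 5, so n − k + 1 = 3.
Given d = 4, check d ≤ 3: NO.
Slack = (n − k + 1) − d = -1.
The slack is negative: d = 4 exceeds n − k + 1 = 3 by 1, so the Singleton bound is violated and no linear [7, 5, 4]_9 code can exist. In particular it is not MDS (MDS requires d = n − k + 1 exactly).
Description: the claimed parameters are [7, 5, 4]_9; such a code would be impossible (violates the Singleton bound).


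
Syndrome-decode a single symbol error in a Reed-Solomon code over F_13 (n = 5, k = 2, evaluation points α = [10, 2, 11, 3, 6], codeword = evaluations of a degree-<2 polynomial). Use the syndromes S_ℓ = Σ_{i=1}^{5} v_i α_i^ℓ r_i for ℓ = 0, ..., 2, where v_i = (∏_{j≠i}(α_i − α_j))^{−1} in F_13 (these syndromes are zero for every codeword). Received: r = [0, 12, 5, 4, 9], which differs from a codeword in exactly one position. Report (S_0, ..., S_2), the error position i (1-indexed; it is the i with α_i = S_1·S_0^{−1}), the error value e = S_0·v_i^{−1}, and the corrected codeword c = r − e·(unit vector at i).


S = (7, 3, 5), error at position 5, error magnitude e = 3, c = [0, 12, 5, 4, 6].

Step 1: column multipliers v_i = (∏_{j≠i}(α_i − α_j))^{−1} mod 13.
  i = 1 (α = 10): (10−2)(10−11)(10−3)(10−6) = 8·(−1)·7·4 = −224 ≡ 10, so v_1 = 10^{−1} = 4 (mod 13).
  i = 2 (α = 2): (2−10)(2−11)(2−3)(2−6) = (−8)·(−9)·(−1)·(−4) = 288 ≡ 2, so v_2 = 2^{−1} = 7 (mod 13).
  i = 3 (α = 11): (11−10)(11−2)(11−3)(11−6) = 1·9·8·5 = 360 ≡ 9, so v_3 = 9^{−1} = 3 (mod 13).
  i = 4 (α = 3): (3−10)(3−2)(3−11)(3−6) = (−7)·1·(−8)·(−3) = −168 ≡ 1, so v_4 = 1^{−1} = 1 (mod 13).
  i = 5 (α = 6): (6−10)(6−2)(6−11)(6−3) = (−4)·4·(−5)·3 = 240 ≡ 6, so v_5 = 6^{−1} = 11 (mod 13).
  v = [4, 7, 3, 1, 11].
Step 2: syndromes of r = [0, 12, 5, 4, 9] (all sums mod 13).
  S_0 = Σ v_i r_i = 4·0 + 7·12 + 3·5 + 1·4 + 11·9 = 202 ≡ 7.
  S_1 = Σ v_i α_i r_i = 4·10·0 + 7·2·12 + 3·11·5 + 1·3·4 + 11·6·9 = 939 ≡ 3.
  α_i^2 mod 13 = [9, 4, 4, 9, 10].
  S_2 = Σ v_i α_i^2 r_i = 4·9·0 + 7·4·12 + 3·4·5 + 1·9·4 + 11·10·9 = 1422 ≡ 5.
  S = (7, 3, 5) ≠ 0, so r is not a codeword (an error is present).
Step 3: locate the error. For a single error e at position i, S_ℓ = v_i·e·α_i^ℓ, so α_err = S_1/S_0.
  S_0^{−1} = 7^{−1} = 2 (mod 13), so α_err = 3·2 = 6 ≡ 6 = α_5. Error position i = 5.
  Consistency check: S_2/S_1 = 5·9 = 45 ≡ 6 = α_err ✓ (single-error assumption holds).
Step 4: error magnitude e = S_0/v_5 = S_0·∏_{j≠5}(α_5 − α_j) = 7·6 = 42 ≡ 3 (mod 13).
Step 5: correct position 5: c_5 = r_5 − e = 9 − 3 ≡ 6 (mod 13). Hence c = [0, 12, 5, 4, 6].
  Check: interpolating c through the α_i gives m(x) = 2 + 5·x (degree < 2) with m(α_i) = c_i for every i, so c is indeed a codeword.


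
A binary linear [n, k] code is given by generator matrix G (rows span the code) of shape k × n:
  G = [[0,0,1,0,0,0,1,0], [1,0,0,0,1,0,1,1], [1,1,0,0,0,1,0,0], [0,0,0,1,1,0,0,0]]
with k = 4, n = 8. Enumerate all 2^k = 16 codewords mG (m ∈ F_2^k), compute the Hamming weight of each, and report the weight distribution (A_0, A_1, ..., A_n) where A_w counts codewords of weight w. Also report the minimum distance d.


Weight distribution: A_0 = 1, A_2 = 2, A_3 = 1, A_4 = 5, A_5 = 6, A_7 = 1. Minimum distance d = 2.

Enumerate all 2^4 = 16 messages m ∈ F_2^4.
For each, compute codeword c = mG in F_2^8, then tally its weight.
  m = 0000 → c = 00000000, weight = 0.
  m = 1000 → c = 00100010, weight = 2.
  m = 0100 → c = 10001011, weight = 4.
  m = 1100 → c = 10101001, weight = 4.
  m = 0010 → c = 11000100, weight = 3.
  m = 1010 → c = 11100110, weight = 5.
  m = 0110 → c = 01001111, weight = 5.
  m = 1110 → c = 01101101, weight = 5.
  m = 0001 → c = 00011000, weight = 2.
  m = 1001 → c = 00111010, weight = 4.
  m = 0101 → c = 10010011, weight = 4.
  m = 1101 → c = 10110001, weight = 4.
  m = 0011 → c = 11011100, weight = 5.
  m = 1011 → c = 11111110, weight = 7.
  m = 0111 → c = 01010111, weight = 5.
  m = 1111 → c = 01110101, weight = 5.
Tally weights:
  weight 0: 1 codewords.
  weight 2: 2 codewords.
  weight 3: 1 codewords.
  weight 4: 5 codewords.
  weight 5: 6 codewords.
  weight 7: 1 codewords.
Minimum distance d = smallest w > 0 with A_w > 0 = 2.
Sanity: Σ A_w = 16 = 2^4 = 16 ✓.


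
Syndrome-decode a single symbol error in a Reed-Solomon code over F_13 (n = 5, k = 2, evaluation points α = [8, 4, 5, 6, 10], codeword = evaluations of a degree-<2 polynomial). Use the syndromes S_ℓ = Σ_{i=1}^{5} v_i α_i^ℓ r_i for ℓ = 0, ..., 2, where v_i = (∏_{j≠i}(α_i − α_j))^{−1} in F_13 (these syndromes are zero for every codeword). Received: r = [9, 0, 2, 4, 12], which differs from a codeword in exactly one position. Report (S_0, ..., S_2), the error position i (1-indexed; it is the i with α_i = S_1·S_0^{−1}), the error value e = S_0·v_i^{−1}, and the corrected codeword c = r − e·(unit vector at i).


S = (10, 2, 3), error at position 1, error magnitude e = 1, c = [8, 0, 2, 4, 12].

Step 1: column multipliers v_i = (∏_{j≠i}(α_i − α_j))^{−1} mod 13.
  i = 1 (α = 8): (8−4)(8−5)(8−6)(8−10) = 4·3·2·(−2) = −48 ≡ 4, so v_1 = 4^{−1} = 10 (mod 13).
  i = 2 (α = 4): (4−8)(4−5)(4−6)(4−10) = (−4)·(−1)·(−2)·(−6) = 48 ≡ 9, so v_2 = 9^{−1} = 3 (mod 13).
  i = 3 (α = 5): (5−8)(5−4)(5−6)(5−10) = (−3)·1·(−1)·(−5) = −15 ≡ 11, so v_3 = 11^{−1} = 6 (mod 13).
  i = 4 (α = 6): (6−8)(6−4)(6−5)(6−10) = (−2)·2·1·(−4) = 16 ≡ 3, so v_4 = 3^{−1} = 9 (mod 13).
  i = 5 (α = 10): (10−8)(10−4)(10−5)(10−6) = 2·6·5·4 = 240 ≡ 6, so v_5 = 6^{−1} = 11 (mod 13).
  v = [10, 3, 6, 9, 11].
Step 2: syndromes of r = [9, 0, 2, 4, 12] (all sums mod 13).
  S_0 = Σ v_i r_i = 10·9 + 3·0 + 6·2 + 9·4 + 11·12 = 270 ≡ 10.
  S_1 = Σ v_i α_i r_i = 10·8·9 + 3·4·0 + 6·5·2 + 9·6·4 + 11·10·12 = 2316 ≡ 2.
  α_i^2 mod 13 = [12, 3, 12, 10, 9].
  S_2 = Σ v_i α_i^2 r_i = 10·12·9 + 3·3·0 + 6·12·2 + 9·10·4 + 11·9·12 = 2772 ≡ 3.
  S = (10, 2, 3) ≠ 0, so r is not a codeword (an error is present).
Step 3: locate the error. For a single error e at position i, S_ℓ = v_i·e·α_i^ℓ, so α_err = S_1/S_0.
  S_0^{−1} = 10^{−1} = 4 (mod 13), so α_err = 2·4 = 8 ≡ 8 = α_1. Error position i = 1.
  Consistency check: S_2/S_1 = 3·7 = 21 ≡ 8 = α_err ✓ (single-error assumption holds).
Step 4: error magnitude e = S_0/v_1 = S_0·∏_{j≠1}(α_1 − α_j) = 10·4 = 40 ≡ 1 (mod 13).
Step 5: correct position 1: c_1 = r_1 − e = 9 − 1 ≡ 8 (mod 13). Hence c = [8, 0, 2, 4, 12].
  Check: interpolating c through the α_i gives m(x) = 5 + 2·x (degree < 2) with m(α_i) = c_i for every i, so c is indeed a codeword.


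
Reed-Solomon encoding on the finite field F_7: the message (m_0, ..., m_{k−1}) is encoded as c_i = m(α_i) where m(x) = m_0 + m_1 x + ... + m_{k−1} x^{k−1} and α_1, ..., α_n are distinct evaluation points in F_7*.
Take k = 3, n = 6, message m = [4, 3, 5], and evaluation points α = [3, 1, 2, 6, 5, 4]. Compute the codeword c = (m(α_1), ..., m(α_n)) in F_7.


c = [2, 5, 2, 6, 4, 5]

Message polynomial: m(x) = 4 + 3·x + 5·x^2 (mod 7).
For each evaluation point α_i, compute m(α_i) mod 7:
  α_1 = 3: Horner steps 5 → 4 → 2, so m(3) = 2.
  α_2 = 1: Horner steps 5 → 1 → 5, so m(1) = 5.
  α_3 = 2: Horner steps 5 → 6 → 2, so m(2) = 2.
  α_4 = 6: Horner steps 5 → 5 → 6, so m(6) = 6.
  α_5 = 5: Horner steps 5 → 0 → 4, so m(5) = 4.
  α_6 = 4: Horner steps 5 → 2 → 5, so m(4) = 5.
Codeword c = [2, 5, 2, 6, 4, 5] ∈ F_7^6.


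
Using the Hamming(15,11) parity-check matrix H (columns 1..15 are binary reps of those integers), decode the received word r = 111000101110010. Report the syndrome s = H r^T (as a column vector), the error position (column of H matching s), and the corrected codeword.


s = (0, 0, 0, 1)^T, error position = 1, corrected codeword c = 011000101110010

Compute s = H r^T mod 2 one row at a time:
  s_1 = 0 + 1 + 1 + 1 + 0 + 0 + 1 + 0 = 4 ≡ 0 (mod 2).
  s_2 = 0 + 0 + 0 + 1 + 0 + 0 + 1 + 0 = 2 ≡ 0 (mod 2).
  s_3 = 1 + 1 + 0 + 1 + 1 + 1 + 1 + 0 = 6 ≡ 0 (mod 2).
  s_4 = 1 + 1 + 0 + 1 + 1 + 1 + 0 + 0 = 5 ≡ 1 (mod 2).
s = (0, 0, 0, 1)^T — this equals column 1 of H (binary 0001), so error is at position 1.
Correct: flip bit 1 of r = 111000101110010 to get c = 011000101110010.


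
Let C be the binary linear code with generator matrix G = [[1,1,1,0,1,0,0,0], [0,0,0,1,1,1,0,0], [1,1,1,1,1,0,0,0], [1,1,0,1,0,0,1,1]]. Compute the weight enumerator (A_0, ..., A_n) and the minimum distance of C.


Weight distribution: A_0 = 1, A_1 = 1, A_2 = 1, A_3 = 1, A_4 = 5, A_5 = 5, A_6 = 1, A_7 = 1. Minimum distance d = 1.

Enumerate all 2^4 = 16 messages m ∈ F_2^4.
For each, compute codeword c = mG in F_2^8, then tally its weight.
  m = 0000 → c = 00000000, weight = 0.
  m = 1000 → c = 11101000, weight = 4.
  m = 0100 → c = 00011100, weight = 3.
  m = 1100 → c = 11110100, weight = 5.
  m = 0010 → c = 11111000, weight = 5.
  m = 1010 → c = 00010000, weight = 1.
  m = 0110 → c = 11100100, weight = 4.
  m = 1110 → c = 00001100, weight = 2.
  m = 0001 → c = 11010011, weight = 5.
  m = 1001 → c = 00111011, weight = 5.
  m = 0101 → c = 11001111, weight = 6.
  m = 1101 → c = 00100111, weight = 4.
  m = 0011 → c = 00101011, weight = 4.
  m = 1011 → c = 11000011, weight = 4.
  m = 0111 → c = 00110111, weight = 5.
  m = 1111 → c = 11011111, weight = 7.
Tally weights:
  weight 0: 1 codewords.
  weight 1: 1 codewords.
  weight 2: 1 codewords.
  weight 3: 1 codewords.
  weight 4: 5 codewords.
  weight 5: 5 codewords.
  weight 6: 1 codewords.
  weight 7: 1 codewords.
Minimum distance d = smallest w > 0 with A_w > 0 = 1.
Sanity: Σ A_w = 16 = 2^4 = 16 ✓.


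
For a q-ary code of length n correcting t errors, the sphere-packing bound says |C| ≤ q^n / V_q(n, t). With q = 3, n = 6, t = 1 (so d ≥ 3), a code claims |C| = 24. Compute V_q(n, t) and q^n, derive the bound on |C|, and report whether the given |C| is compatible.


V_q(n, t) = 13, q^n = 729, Hamming bound = 56, |C| = 24 ≤ bound (satisfied).

Step 1: Compute V_q(n, t) = Σ_{j=0}^1 C(n, j) (q−1)^j.
  j = 0: C(6,0)·(2)^0 = 1·1 = 1.
  j = 1: C(6,1)·(2)^1 = 6·2 = 12.
  V_q(n, t) = 1 + 12 = 13.
Step 2: q^n = 3^6 = 729.
Step 3: Hamming bound ⌊q^n / V_q(n,t)⌋ = ⌊729/13⌋ = 56.
Step 4: Compare |C| = 24 to 56: satisfied.
The claimed |C| lies below the Hamming bound.


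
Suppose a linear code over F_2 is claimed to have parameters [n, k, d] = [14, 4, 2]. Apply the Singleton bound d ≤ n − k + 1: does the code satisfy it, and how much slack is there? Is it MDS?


Singleton RHS = n − k + 1 = 11, slack = 9, bound satisfied, not MDS.

Singleton bound: d ≤ n − k + 1.
Here n = 14, k = 4, so n − k + 1 = 11.
Given d = 2, check d ≤ 11: YES.
Slack = (n − k + 1) − d = 9.
The code is NOT MDS (slack = 9 > 0).
Description: the claimed parameters are [14, 4, 2]_2; such a code would be non-MDS.


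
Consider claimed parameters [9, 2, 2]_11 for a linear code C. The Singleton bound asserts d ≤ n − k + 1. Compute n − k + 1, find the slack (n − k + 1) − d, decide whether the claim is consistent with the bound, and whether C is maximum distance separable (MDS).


Singleton RHS = n − k + 1 = 8, slack = 6, bound satisfied, not MDS.

Singleton bound: d ≤ n − k + 1.
Here n = 9, k = 2, so n − k + 1 = 8.
Given d = 2, check d ≤ 8: YES.
Slack = (n − k + 1) − d = 6.
The code is NOT MDS (slack = 6 > 0).
Description: the claimed parameters are [9, 2, 2]_11; such a code would be non-MDS.


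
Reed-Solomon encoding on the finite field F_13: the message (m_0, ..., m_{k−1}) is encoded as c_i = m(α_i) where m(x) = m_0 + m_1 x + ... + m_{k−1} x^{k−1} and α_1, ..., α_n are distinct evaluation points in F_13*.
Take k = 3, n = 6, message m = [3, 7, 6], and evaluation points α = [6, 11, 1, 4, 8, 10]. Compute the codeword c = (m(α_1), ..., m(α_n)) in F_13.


c = [1, 0, 3, 10, 1, 10]

Message polynomial: m(x) = 3 + 7·x + 6·x^2 (mod 13).
For each evaluation point α_i, compute m(α_i) mod 13:
  α_1 = 6: Horner steps 6 → 4 → 1, so m(6) = 1.
  α_2 = 11: Horner steps 6 → 8 → 0, so m(11) = 0.
  α_3 = 1: Horner steps 6 → 0 → 3, so m(1) = 3.
  α_4 = 4: Horner steps 6 → 5 → 10, so m(4) = 10.
  α_5 = 8: Horner steps 6 → 3 → 1, so m(8) = 1.
  α_6 = 10: Horner steps 6 → 2 → 10, so m(10) = 10.
Codeword c = [1, 0, 3, 10, 1, 10] ∈ F_13^6.


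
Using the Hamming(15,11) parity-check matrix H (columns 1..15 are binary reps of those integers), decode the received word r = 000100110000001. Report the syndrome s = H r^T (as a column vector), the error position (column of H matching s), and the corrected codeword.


s = (0, 1, 0, 0)^T, error position = 4, corrected codeword c = 000000110000001

Compute s = H r^T mod 2 one row at a time:
  s_1 = 1 + 0 + 0 + 0 + 0 + 0 + 0 + 1 = 2 ≡ 0 (mod 2).
  s_2 = 1 + 0 + 0 + 1 + 0 + 0 + 0 + 1 = 3 ≡ 1 (mod 2).
  s_3 = 0 + 0 + 0 + 1 + 0 + 0 + 0 + 1 = 2 ≡ 0 (mod 2).
  s_4 = 0 + 0 + 0 + 1 + 0 + 0 + 0 + 1 = 2 ≡ 0 (mod 2).
s = (0, 1, 0, 0)^T — this equals column 4 of H (binary 0100), so error is at position 4.
Correct: flip bit 4 of r = 000100110000001 to get c = 000000110000001.


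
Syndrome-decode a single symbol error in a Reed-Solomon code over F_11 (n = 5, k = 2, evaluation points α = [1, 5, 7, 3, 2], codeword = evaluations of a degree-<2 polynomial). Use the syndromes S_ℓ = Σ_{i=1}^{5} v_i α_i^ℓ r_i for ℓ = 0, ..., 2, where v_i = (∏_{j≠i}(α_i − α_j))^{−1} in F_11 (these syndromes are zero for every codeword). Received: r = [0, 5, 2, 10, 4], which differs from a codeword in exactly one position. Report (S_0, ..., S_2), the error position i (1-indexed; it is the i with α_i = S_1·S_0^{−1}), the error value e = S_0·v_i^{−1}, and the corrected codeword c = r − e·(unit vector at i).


S = (7, 10, 8), error at position 4, error magnitude e = 2, c = [0, 5, 2, 8, 4].

Step 1: column multipliers v_i = (∏_{j≠i}(α_i − α_j))^{−1} mod 11.
  i = 1 (α = 1): (1−5)(1−7)(1−3)(1−2) = (−4)·(−6)·(−2)·(−1) = 48 ≡ 4, so v_1 = 4^{−1} = 3 (mod 11).
  i = 2 (α = 5): (5−1)(5−7)(5−3)(5−2) = 4·(−2)·2·3 = −48 ≡ 7, so v_2 = 7^{−1} = 8 (mod 11).
  i = 3 (α = 7): (7−1)(7−5)(7−3)(7−2) = 6·2·4·5 = 240 ≡ 9, so v_3 = 9^{−1} = 5 (mod 11).
  i = 4 (α = 3): (3−1)(3−5)(3−7)(3−2) = 2·(−2)·(−4)·1 = 16 ≡ 5, so v_4 = 5^{−1} = 9 (mod 11).
  i = 5 (α = 2): (2−1)(2−5)(2−7)(2−3) = 1·(−3)·(−5)·(−1) = −15 ≡ 7, so v_5 = 7^{−1} = 8 (mod 11).
  v = [3, 8, 5, 9, 8].
Step 2: syndromes of r = [0, 5, 2, 10, 4] (all sums mod 11).
  S_0 = Σ v_i r_i = 3·0 + 8·5 + 5·2 + 9·10 + 8·4 = 172 ≡ 7.
  S_1 = Σ v_i α_i r_i = 3·1·0 + 8·5·5 + 5·7·2 + 9·3·10 + 8·2·4 = 604 ≡ 10.
  α_i^2 mod 11 = [1, 3, 5, 9, 4].
  S_2 = Σ v_i α_i^2 r_i = 3·1·0 + 8·3·5 + 5·5·2 + 9·9·10 + 8·4·4 = 1108 ≡ 8.
  S = (7, 10, 8) ≠ 0, so r is not a codeword (an error is present).
Step 3: locate the error. For a single error e at position i, S_ℓ = v_i·e·α_i^ℓ, so α_err = S_1/S_0.
  S_0^{−1} = 7^{−1} = 8 (mod 11), so α_err = 10·8 = 80 ≡ 3 = α_4. Error position i = 4.
  Consistency check: S_2/S_1 = 8·10 = 80 ≡ 3 = α_err ✓ (single-error assumption holds).
Step 4: error magnitude e = S_0/v_4 = S_0·∏_{j≠4}(α_4 − α_j) = 7·5 = 35 ≡ 2 (mod 11).
Step 5: correct position 4: c_4 = r_4 − e = 10 − 2 ≡ 8 (mod 11). Hence c = [0, 5, 2, 8, 4].
  Check: interpolating c through the α_i gives m(x) = 7 + 4·x (degree < 2) with m(α_i) = c_i for every i, so c is indeed a codeword.


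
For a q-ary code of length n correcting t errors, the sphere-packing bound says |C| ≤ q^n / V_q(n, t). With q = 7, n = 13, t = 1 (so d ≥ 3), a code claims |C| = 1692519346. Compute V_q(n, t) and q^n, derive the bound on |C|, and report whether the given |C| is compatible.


V_q(n, t) = 79, q^n = 96889010407, Hamming bound = 1226443169, |C| = 1692519346 > bound (violated).

Step 1: Compute V_q(n, t) = Σ_{j=0}^1 C(n, j) (q−1)^j.
  j = 0: C(13,0)·(6)^0 = 1·1 = 1.
  j = 1: C(13,1)·(6)^1 = 13·6 = 78.
  V_q(n, t) = 1 + 78 = 79.
Step 2: q^n = 7^13 = 96889010407.
Step 3: Hamming bound ⌊q^n / V_q(n,t)⌋ = ⌊96889010407/79⌋ = 1226443169.
Step 4: Compare |C| = 1692519346 to 1226443169: violated.
The claimed |C| lies above the Hamming bound, so no 7-ary code of length 13 with d ≥ 3 can have 1692519346 codewords.


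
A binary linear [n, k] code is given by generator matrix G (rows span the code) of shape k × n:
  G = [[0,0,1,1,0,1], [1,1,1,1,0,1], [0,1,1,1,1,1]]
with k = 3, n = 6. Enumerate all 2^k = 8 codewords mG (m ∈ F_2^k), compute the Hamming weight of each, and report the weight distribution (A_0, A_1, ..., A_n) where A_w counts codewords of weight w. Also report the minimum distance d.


Weight distribution: A_0 = 1, A_2 = 3, A_3 = 1, A_5 = 3. Minimum distance d = 2.

Enumerate all 2^3 = 8 messages m ∈ F_2^3.
For each, compute codeword c = mG in F_2^6, then tally its weight.
  m = 000 → c = 000000, weight = 0.
  m = 100 → c = 001101, weight = 3.
  m = 010 → c = 111101, weight = 5.
  m = 110 → c = 110000, weight = 2.
  m = 001 → c = 011111, weight = 5.
  m = 101 → c = 010010, weight = 2.
  m = 011 → c = 100010, weight = 2.
  m = 111 → c = 101111, weight = 5.
Tally weights:
  weight 0: 1 codewords.
  weight 2: 3 codewords.
  weight 3: 1 codewords.
  weight 5: 3 codewords.
Minimum distance d = smallest w > 0 with A_w > 0 = 2.
Sanity: Σ A_w = 8 = 2^3 = 8 ✓.


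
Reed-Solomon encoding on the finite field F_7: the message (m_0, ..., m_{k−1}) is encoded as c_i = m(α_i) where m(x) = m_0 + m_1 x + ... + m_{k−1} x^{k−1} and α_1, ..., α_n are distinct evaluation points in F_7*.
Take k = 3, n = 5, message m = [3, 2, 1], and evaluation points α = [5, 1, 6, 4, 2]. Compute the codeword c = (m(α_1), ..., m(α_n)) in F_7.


c = [3, 6, 2, 6, 4]

Message polynomial: m(x) = 3 + 2·x + 1·x^2 (mod 7).
For each evaluation point α_i, compute m(α_i) mod 7:
  α_1 = 5: Horner steps 1 → 0 → 3, so m(5) = 3.
  α_2 = 1: Horner steps 1 → 3 → 6, so m(1) = 6.
  α_3 = 6: Horner steps 1 → 1 → 2, so m(6) = 2.
  α_4 = 4: Horner steps 1 → 6 → 6, so m(4) = 6.
  α_5 = 2: Horner steps 1 → 4 → 4, so m(2) = 4.
Codeword c = [3, 6, 2, 6, 4] ∈ F_7^5.


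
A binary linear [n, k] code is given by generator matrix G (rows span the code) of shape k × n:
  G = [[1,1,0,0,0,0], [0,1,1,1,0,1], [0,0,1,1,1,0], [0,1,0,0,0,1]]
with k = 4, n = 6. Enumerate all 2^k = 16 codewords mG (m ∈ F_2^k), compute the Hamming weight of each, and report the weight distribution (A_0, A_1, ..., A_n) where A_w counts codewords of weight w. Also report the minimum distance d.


Weight distribution: A_0 = 1, A_1 = 1, A_2 = 4, A_3 = 4, A_4 = 3, A_5 = 3. Minimum distance d = 1.

Enumerate all 2^4 = 16 messages m ∈ F_2^4.
For each, compute codeword c = mG in F_2^6, then tally its weight.
  m = 0000 → c = 000000, weight = 0.
  m = 1000 → c = 110000, weight = 2.
  m = 0100 → c = 011101, weight = 4.
  m = 1100 → c = 101101, weight = 4.
  m = 0010 → c = 001110, weight = 3.
  m = 1010 → c = 111110, weight = 5.
  m = 0110 → c = 010011, weight = 3.
  m = 1110 → c = 100011, weight = 3.
  m = 0001 → c = 010001, weight = 2.
  m = 1001 → c = 100001, weight = 2.
  m = 0101 → c = 001100, weight = 2.
  m = 1101 → c = 111100, weight = 4.
  m = 0011 → c = 011111, weight = 5.
  m = 1011 → c = 101111, weight = 5.
  m = 0111 → c = 000010, weight = 1.
  m = 1111 → c = 110010, weight = 3.
Tally weights:
  weight 0: 1 codewords.
  weight 1: 1 codewords.
  weight 2: 4 codewords.
  weight 3: 4 codewords.
  weight 4: 3 codewords.
  weight 5: 3 codewords.
Minimum distance d = smallest w > 0 with A_w > 0 = 1.
Sanity: Σ A_w = 16 = 2^4 = 16 ✓.


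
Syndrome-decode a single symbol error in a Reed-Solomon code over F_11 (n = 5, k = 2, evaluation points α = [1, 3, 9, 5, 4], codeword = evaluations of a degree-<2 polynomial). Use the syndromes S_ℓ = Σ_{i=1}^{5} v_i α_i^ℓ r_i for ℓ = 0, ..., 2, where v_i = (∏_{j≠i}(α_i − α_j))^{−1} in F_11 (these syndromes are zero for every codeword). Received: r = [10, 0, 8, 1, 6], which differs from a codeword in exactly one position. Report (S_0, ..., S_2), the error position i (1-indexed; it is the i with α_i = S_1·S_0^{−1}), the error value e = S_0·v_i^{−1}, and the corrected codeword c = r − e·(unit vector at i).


S = (9, 4, 3), error at position 3, error magnitude e = 5, c = [10, 0, 3, 1, 6].

Step 1: column multipliers v_i = (∏_{j≠i}(α_i − α_j))^{−1} mod 11.
  i = 1 (α = 1): (1−3)(1−9)(1−5)(1−4) = (−2)·(−8)·(−4)·(−3) = 192 ≡ 5, so v_1 = 5^{−1} = 9 (mod 11).
  i = 2 (α = 3): (3−1)(3−9)(3−5)(3−4) = 2·(−6)·(−2)·(−1) = −24 ≡ 9, so v_2 = 9^{−1} = 5 (mod 11).
  i = 3 (α = 9): (9−1)(9−3)(9−5)(9−4) = 8·6·4·5 = 960 ≡ 3, so v_3 = 3^{−1} = 4 (mod 11).
  i = 4 (α = 5): (5−1)(5−3)(5−9)(5−4) = 4·2·(−4)·1 = −32 ≡ 1, so v_4 = 1^{−1} = 1 (mod 11).
  i = 5 (α = 4): (4−1)(4−3)(4−9)(4−5) = 3·1·(−5)·(−1) = 15 ≡ 4, so v_5 = 4^{−1} = 3 (mod 11).
  v = [9, 5, 4, 1, 3].
Step 2: syndromes of r = [10, 0, 8, 1, 6] (all sums mod 11).
  S_0 = Σ v_i r_i = 9·10 + 5·0 + 4·8 + 1·1 + 3·6 = 141 ≡ 9.
  S_1 = Σ v_i α_i r_i = 9·1·10 + 5·3·0 + 4·9·8 + 1·5·1 + 3·4·6 = 455 ≡ 4.
  α_i^2 mod 11 = [1, 9, 4, 3, 5].
  S_2 = Σ v_i α_i^2 r_i = 9·1·10 + 5·9·0 + 4·4·8 + 1·3·1 + 3·5·6 = 311 ≡ 3.
  S = (9, 4, 3) ≠ 0, so r is not a codeword (an error is present).
Step 3: locate the error. For a single error e at position i, S_ℓ = v_i·e·α_i^ℓ, so α_err = S_1/S_0.
  S_0^{−1} = 9^{−1} = 5 (mod 11), so α_err = 4·5 = 20 ≡ 9 = α_3. Error position i = 3.
  Consistency check: S_2/S_1 = 3·3 = 9 ≡ 9 = α_err ✓ (single-error assumption holds).
Step 4: error magnitude e = S_0/v_3 = S_0·∏_{j≠3}(α_3 − α_j) = 9·3 = 27 ≡ 5 (mod 11).
Step 5: correct position 3: c_3 = r_3 − e = 8 − 5 ≡ 3 (mod 11). Hence c = [10, 0, 3, 1, 6].
  Check: interpolating c through the α_i gives m(x) = 4 + 6·x (degree < 2) with m(α_i) = c_i for every i, so c is indeed a codeword.


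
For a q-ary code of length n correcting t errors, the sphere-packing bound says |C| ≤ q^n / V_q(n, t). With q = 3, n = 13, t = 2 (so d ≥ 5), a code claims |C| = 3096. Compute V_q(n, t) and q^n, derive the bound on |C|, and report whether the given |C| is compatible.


V_q(n, t) = 339, q^n = 1594323, Hamming bound = 4703, |C| = 3096 ≤ bound (satisfied).

Step 1: Compute V_q(n, t) = Σ_{j=0}^2 C(n, j) (q−1)^j.
  j = 0: C(13,0)·(2)^0 = 1·1 = 1.
  j = 1: C(13,1)·(2)^1 = 13·2 = 26.
  j = 2: C(13,2)·(2)^2 = 78·4 = 312.
  V_q(n, t) = 1 + 26 + 312 = 339.
Step 2: q^n = 3^13 = 1594323.
Step 3: Hamming bound ⌊q^n / V_q(n,t)⌋ = ⌊1594323/339⌋ = 4703.
Step 4: Compare |C| = 3096 to 4703: satisfied.
The claimed |C| lies below the Hamming bound.


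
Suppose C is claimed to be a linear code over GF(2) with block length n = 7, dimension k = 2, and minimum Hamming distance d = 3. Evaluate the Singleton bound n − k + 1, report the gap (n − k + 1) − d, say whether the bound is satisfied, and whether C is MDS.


Singleton RHS = n − k + 1 = 6, slack = 3, bound satisfied, not MDS.

Singleton bound: d ≤ n − k + 1.
Here n = 7, k = 2, so n − k + 1 = 6.
Given d = 3, check d ≤ 6: YES.
Slack = (n − k + 1) − d = 3.
The code is NOT MDS (slack = 3 > 0).
Description: the claimed parameters are [7, 2, 3]_2; such a code would be non-MDS.


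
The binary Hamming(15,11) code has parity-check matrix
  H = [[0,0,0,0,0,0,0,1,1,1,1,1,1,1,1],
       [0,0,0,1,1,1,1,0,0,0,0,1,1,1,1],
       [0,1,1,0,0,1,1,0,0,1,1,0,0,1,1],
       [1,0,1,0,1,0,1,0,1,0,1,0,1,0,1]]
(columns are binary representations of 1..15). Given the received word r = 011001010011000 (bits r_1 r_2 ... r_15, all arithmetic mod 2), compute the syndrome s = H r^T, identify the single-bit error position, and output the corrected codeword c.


s = (1, 0, 0, 0)^T, error position = 8, corrected codeword c = 011001000011000

Compute s = H r^T mod 2 one row at a time:
  s_1 = 1 + 0 + 0 + 1 + 1 + 0 + 0 + 0 = 3 ≡ 1 (mod 2).
  s_2 = 0 + 0 + 1 + 0 + 1 + 0 + 0 + 0 = 2 ≡ 0 (mod 2).
  s_3 = 1 + 1 + 1 + 0 + 0 + 1 + 0 + 0 = 4 ≡ 0 (mod 2).
  s_4 = 0 + 1 + 0 + 0 + 0 + 1 + 0 + 0 = 2 ≡ 0 (mod 2).
s = (1, 0, 0, 0)^T — this equals column 8 of H (binary 1000), so error is at position 8.
Correct: flip bit 8 of r = 011001010011000 to get c = 011001000011000.


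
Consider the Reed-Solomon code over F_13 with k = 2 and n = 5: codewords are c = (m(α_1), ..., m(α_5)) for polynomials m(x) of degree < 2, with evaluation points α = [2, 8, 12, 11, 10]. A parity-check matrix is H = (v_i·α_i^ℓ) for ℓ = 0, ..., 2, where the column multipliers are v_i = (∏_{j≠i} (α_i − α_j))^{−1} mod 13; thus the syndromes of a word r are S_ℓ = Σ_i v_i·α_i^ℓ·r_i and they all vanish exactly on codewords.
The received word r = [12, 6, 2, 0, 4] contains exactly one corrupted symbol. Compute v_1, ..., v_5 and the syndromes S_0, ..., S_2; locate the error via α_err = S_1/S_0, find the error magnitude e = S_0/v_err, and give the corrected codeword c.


S = (3, 7, 12), error at position 4, error magnitude e = 10, c = [12, 6, 2, 3, 4].

Step 1: column multipliers v_i = (∏_{j≠i}(α_i − α_j))^{−1} mod 13.
  i = 1 (α = 2): (2−8)(2−12)(2−11)(2−10) = (−6)·(−10)·(−9)·(−8) = 4320 ≡ 4, so v_1 = 4^{−1} = 10 (mod 13).
  i = 2 (α = 8): (8−2)(8−12)(8−11)(8−10) = 6·(−4)·(−3)·(−2) = −144 ≡ 12, so v_2 = 12^{−1} = 12 (mod 13).
  i = 3 (α = 12): (12−2)(12−8)(12−11)(12−10) = 10·4·1·2 = 80 ≡ 2, so v_3 = 2^{−1} = 7 (mod 13).
  i = 4 (α = 11): (11−2)(11−8)(11−12)(11−10) = 9·3·(−1)·1 = −27 ≡ 12, so v_4 = 12^{−1} = 12 (mod 13).
  i = 5 (α = 10): (10−2)(10−8)(10−12)(10−11) = 8·2·(−2)·(−1) = 32 ≡ 6, so v_5 = 6^{−1} = 11 (mod 13).
  v = [10, 12, 7, 12, 11].
Step 2: syndromes of r = [12, 6, 2, 0, 4] (all sums mod 13).
  S_0 = Σ v_i r_i = 10·12 + 12·6 + 7·2 + 12·0 + 11·4 = 250 ≡ 3.
  S_1 = Σ v_i α_i r_i = 10·2·12 + 12·8·6 + 7·12·2 + 12·11·0 + 11·10·4 = 1424 ≡ 7.
  α_i^2 mod 13 = [4, 12, 1, 4, 9].
  S_2 = Σ v_i α_i^2 r_i = 10·4·12 + 12·12·6 + 7·1·2 + 12·4·0 + 11·9·4 = 1754 ≡ 12.
  S = (3, 7, 12) ≠ 0, so r is not a codeword (an error is present).
Step 3: locate the error. For a single error e at position i, S_ℓ = v_i·e·α_i^ℓ, so α_err = S_1/S_0.
  S_0^{−1} = 3^{−1} = 9 (mod 13), so α_err = 7·9 = 63 ≡ 11 = α_4. Error position i = 4.
  Consistency check: S_2/S_1 = 12·2 = 24 ≡ 11 = α_err ✓ (single-error assumption holds).
Step 4: error magnitude e = S_0/v_4 = S_0·∏_{j≠4}(α_4 − α_j) = 3·12 = 36 ≡ 10 (mod 13).
Step 5: correct position 4: c_4 = r_4 − e = 0 − 10 ≡ 3 (mod 13). Hence c = [12, 6, 2, 3, 4].
  Check: interpolating c through the α_i gives m(x) = 1 + 12·x (degree < 2) with m(α_i) = c_i for every i, so c is indeed a codeword.


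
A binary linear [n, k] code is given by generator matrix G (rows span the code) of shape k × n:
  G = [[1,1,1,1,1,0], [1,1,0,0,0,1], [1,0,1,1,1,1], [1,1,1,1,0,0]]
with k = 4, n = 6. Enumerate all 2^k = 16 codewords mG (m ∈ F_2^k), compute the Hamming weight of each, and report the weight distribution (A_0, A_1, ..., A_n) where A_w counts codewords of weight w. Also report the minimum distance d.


Weight distribution: A_0 = 1, A_1 = 2, A_2 = 2, A_3 = 4, A_4 = 5, A_5 = 2. Minimum distance d = 1.

Enumerate all 2^4 = 16 messages m ∈ F_2^4.
For each, compute codeword c = mG in F_2^6, then tally its weight.
  m = 0000 → c = 000000, weight = 0.
  m = 1000 → c = 111110, weight = 5.
  m = 0100 → c = 110001, weight = 3.
  m = 1100 → c = 001111, weight = 4.
  m = 0010 → c = 101111, weight = 5.
  m = 1010 → c = 010001, weight = 2.
  m = 0110 → c = 011110, weight = 4.
  m = 1110 → c = 100000, weight = 1.
  m = 0001 → c = 111100, weight = 4.
  m = 1001 → c = 000010, weight = 1.
  m = 0101 → c = 001101, weight = 3.
  m = 1101 → c = 110011, weight = 4.
  m = 0011 → c = 010011, weight = 3.
  m = 1011 → c = 101101, weight = 4.
  m = 0111 → c = 100010, weight = 2.
  m = 1111 → c = 011100, weight = 3.
Tally weights:
  weight 0: 1 codewords.
  weight 1: 2 codewords.
  weight 2: 2 codewords.
  weight 3: 4 codewords.
  weight 4: 5 codewords.
  weight 5: 2 codewords.
Minimum distance d = smallest w > 0 with A_w > 0 = 1.
Sanity: Σ A_w = 16 = 2^4 = 16 ✓.


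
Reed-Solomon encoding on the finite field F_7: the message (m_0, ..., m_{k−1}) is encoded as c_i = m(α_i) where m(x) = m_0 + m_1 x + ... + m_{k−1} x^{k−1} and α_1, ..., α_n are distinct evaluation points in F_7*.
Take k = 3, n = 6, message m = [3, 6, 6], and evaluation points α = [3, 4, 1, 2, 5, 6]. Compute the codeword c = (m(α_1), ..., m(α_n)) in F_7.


c = [5, 4, 1, 4, 1, 3]

Message polynomial: m(x) = 3 + 6·x + 6·x^2 (mod 7).
For each evaluation point α_i, compute m(α_i) mod 7:
  α_1 = 3: Horner steps 6 → 3 → 5, so m(3) = 5.
  α_2 = 4: Horner steps 6 → 2 → 4, so m(4) = 4.
  α_3 = 1: Horner steps 6 → 5 → 1, so m(1) = 1.
  α_4 = 2: Horner steps 6 → 4 → 4, so m(2) = 4.
  α_5 = 5: Horner steps 6 → 1 → 1, so m(5) = 1.
  α_6 = 6: Horner steps 6 → 0 → 3, so m(6) = 3.
Codeword c = [5, 4, 1, 4, 1, 3] ∈ F_7^6.


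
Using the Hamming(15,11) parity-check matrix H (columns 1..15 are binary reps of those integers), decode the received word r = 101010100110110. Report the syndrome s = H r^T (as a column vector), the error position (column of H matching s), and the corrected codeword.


s = (0, 0, 1, 0)^T, error position = 2, corrected codeword c = 111010100110110

Compute s = H r^T mod 2 one row at a time:
  s_1 = 0 + 0 + 1 + 1 + 0 + 1 + 1 + 0 = 4 ≡ 0 (mod 2).
  s_2 = 0 + 1 + 0 + 1 + 0 + 1 + 1 + 0 = 4 ≡ 0 (mod 2).
  s_3 = 0 + 1 + 0 + 1 + 1 + 1 + 1 + 0 = 5 ≡ 1 (mod 2).
  s_4 = 1 + 1 + 1 + 1 + 0 + 1 + 1 + 0 = 6 ≡ 0 (mod 2).
s = (0, 0, 1, 0)^T — this equals column 2 of H (binary 0010), so error is at position 2.
Correct: flip bit 2 of r = 101010100110110 to get c = 111010100110110.


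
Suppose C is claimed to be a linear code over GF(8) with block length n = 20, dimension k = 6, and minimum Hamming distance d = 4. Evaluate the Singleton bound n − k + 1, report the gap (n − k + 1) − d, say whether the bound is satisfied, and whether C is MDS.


Singleton RHS = n − k + 1 = 15, slack = 11, bound satisfied, not MDS.

Singleton bound: d ≤ n − k + 1.
Here n = 20, k = 6, so n − k + 1 = 15.
Given d = 4, check d ≤ 15: YES.
Slack = (n − k + 1) − d = 11.
The code is NOT MDS (slack = 11 > 0).
Description: the claimed parameters are [20, 6, 4]_8; such a code would be non-MDS.


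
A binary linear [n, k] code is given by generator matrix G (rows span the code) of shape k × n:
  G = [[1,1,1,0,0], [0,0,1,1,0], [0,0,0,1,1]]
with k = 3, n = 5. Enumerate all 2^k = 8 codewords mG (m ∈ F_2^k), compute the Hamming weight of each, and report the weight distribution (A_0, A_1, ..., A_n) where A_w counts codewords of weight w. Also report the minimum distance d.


Weight distribution: A_0 = 1, A_2 = 3, A_3 = 3, A_5 = 1. Minimum distance d = 2.

Enumerate all 2^3 = 8 messages m ∈ F_2^3.
For each, compute codeword c = mG in F_2^5, then tally its weight.
  m = 000 → c = 00000, weight = 0.
  m = 100 → c = 11100, weight = 3.
  m = 010 → c = 00110, weight = 2.
  m = 110 → c = 11010, weight = 3.
  m = 001 → c = 00011, weight = 2.
  m = 101 → c = 11111, weight = 5.
  m = 011 → c = 00101, weight = 2.
  m = 111 → c = 11001, weight = 3.
Tally weights:
  weight 0: 1 codewords.
  weight 2: 3 codewords.
  weight 3: 3 codewords.
  weight 5: 1 codewords.
Minimum distance d = smallest w > 0 with A_w > 0 = 2.
Sanity: Σ A_w = 8 = 2^3 = 8 ✓.


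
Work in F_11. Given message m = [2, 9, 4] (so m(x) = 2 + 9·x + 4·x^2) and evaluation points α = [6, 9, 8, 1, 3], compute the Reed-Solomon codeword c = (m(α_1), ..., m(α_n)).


c = [2, 0, 0, 4, 10]

Message polynomial: m(x) = 2 + 9·x + 4·x^2 (mod 11).
For each evaluation point α_i, compute m(α_i) mod 11:
  α_1 = 6: Horner steps 4 → 0 → 2, so m(6) = 2.
  α_2 = 9: Horner steps 4 → 1 → 0, so m(9) = 0.
  α_3 = 8: Horner steps 4 → 8 → 0, so m(8) = 0.
  α_4 = 1: Horner steps 4 → 2 → 4, so m(1) = 4.
  α_5 = 3: Horner steps 4 → 10 → 10, so m(3) = 10.
Codeword c = [2, 0, 0, 4, 10] ∈ F_11^5.


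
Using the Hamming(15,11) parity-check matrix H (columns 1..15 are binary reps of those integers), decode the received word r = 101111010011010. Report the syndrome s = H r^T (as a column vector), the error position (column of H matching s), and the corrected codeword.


s = (0, 1, 0, 0)^T, error position = 4, corrected codeword c = 101011010011010

Compute s = H r^T mod 2 one row at a time:
  s_1 = 1 + 0 + 0 + 1 + 1 + 0 + 1 + 0 = 4 ≡ 0 (mod 2).
  s_2 = 1 + 1 + 1 + 0 + 1 + 0 + 1 + 0 = 5 ≡ 1 (mod 2).
  s_3 = 0 + 1 + 1 + 0 + 0 + 1 + 1 + 0 = 4 ≡ 0 (mod 2).
  s_4 = 1 + 1 + 1 + 0 + 0 + 1 + 0 + 0 = 4 ≡ 0 (mod 2).
s = (0, 1, 0, 0)^T — this equals column 4 of H (binary 0100), so error is at position 4.
Correct: flip bit 4 of r = 101111010011010 to get c = 101011010011010.


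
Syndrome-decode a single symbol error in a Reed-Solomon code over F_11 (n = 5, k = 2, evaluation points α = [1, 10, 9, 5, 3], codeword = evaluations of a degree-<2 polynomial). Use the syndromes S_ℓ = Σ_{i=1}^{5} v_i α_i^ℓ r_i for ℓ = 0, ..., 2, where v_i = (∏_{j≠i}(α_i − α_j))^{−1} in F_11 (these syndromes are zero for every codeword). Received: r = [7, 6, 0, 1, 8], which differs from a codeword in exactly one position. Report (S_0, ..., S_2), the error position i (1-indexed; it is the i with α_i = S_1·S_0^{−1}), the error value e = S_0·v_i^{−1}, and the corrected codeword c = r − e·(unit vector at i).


S = (6, 8, 7), error at position 4, error magnitude e = 3, c = [7, 6, 0, 9, 8].

Step 1: column multipliers v_i = (∏_{j≠i}(α_i − α_j))^{−1} mod 11.
  i = 1 (α = 1): (1−10)(1−9)(1−5)(1−3) = (−9)·(−8)·(−4)·(−2) = 576 ≡ 4, so v_1 = 4^{−1} = 3 (mod 11).
  i = 2 (α = 10): (10−1)(10−9)(10−5)(10−3) = 9·1·5·7 = 315 ≡ 7, so v_2 = 7^{−1} = 8 (mod 11).
  i = 3 (α = 9): (9−1)(9−10)(9−5)(9−3) = 8·(−1)·4·6 = −192 ≡ 6, so v_3 = 6^{−1} = 2 (mod 11).
  i = 4 (α = 5): (5−1)(5−10)(5−9)(5−3) = 4·(−5)·(−4)·2 = 160 ≡ 6, so v_4 = 6^{−1} = 2 (mod 11).
  i = 5 (α = 3): (3−1)(3−10)(3−9)(3−5) = 2·(−7)·(−6)·(−2) = −168 ≡ 8, so v_5 = 8^{−1} = 7 (mod 11).
  v = [3, 8, 2, 2, 7].
Step 2: syndromes of r = [7, 6, 0, 1, 8] (all sums mod 11).
  S_0 = Σ v_i r_i = 3·7 + 8·6 + 2·0 + 2·1 + 7·8 = 127 ≡ 6.
  S_1 = Σ v_i α_i r_i = 3·1·7 + 8·10·6 + 2·9·0 + 2·5·1 + 7·3·8 = 679 ≡ 8.
  α_i^2 mod 11 = [1, 1, 4, 3, 9].
  S_2 = Σ v_i α_i^2 r_i = 3·1·7 + 8·1·6 + 2·4·0 + 2·3·1 + 7·9·8 = 579 ≡ 7.
  S = (6, 8, 7) ≠ 0, so r is not a codeword (an error is present).
Step 3: locate the error. For a single error e at position i, S_ℓ = v_i·e·α_i^ℓ, so α_err = S_1/S_0.
  S_0^{−1} = 6^{−1} = 2 (mod 11), so α_err = 8·2 = 16 ≡ 5 = α_4. Error position i = 4.
  Consistency check: S_2/S_1 = 7·7 = 49 ≡ 5 = α_err ✓ (single-error assumption holds).
Step 4: error magnitude e = S_0/v_4 = S_0·∏_{j≠4}(α_4 − α_j) = 6·6 = 36 ≡ 3 (mod 11).
Step 5: correct position 4: c_4 = r_4 − e = 1 − 3 ≡ 9 (mod 11). Hence c = [7, 6, 0, 9, 8].
  Check: interpolating c through the α_i gives m(x) = 1 + 6·x (degree < 2) with m(α_i) = c_i for every i, so c is indeed a codeword.


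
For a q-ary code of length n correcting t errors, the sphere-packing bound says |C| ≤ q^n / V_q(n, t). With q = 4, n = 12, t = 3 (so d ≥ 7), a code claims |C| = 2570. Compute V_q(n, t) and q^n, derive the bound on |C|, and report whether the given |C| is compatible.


V_q(n, t) = 6571, q^n = 16777216, Hamming bound = 2553, |C| = 2570 > bound (violated).

Step 1: Compute V_q(n, t) = Σ_{j=0}^3 C(n, j) (q−1)^j.
  j = 0: C(12,0)·(3)^0 = 1·1 = 1.
  j = 1: C(12,1)·(3)^1 = 12·3 = 36.
  j = 2: C(12,2)·(3)^2 = 66·9 = 594.
  j = 3: C(12,3)·(3)^3 = 220·27 = 5940.
  V_q(n, t) = 1 + 36 + 594 + 5940 = 6571.
Step 2: q^n = 4^12 = 16777216.
Step 3: Hamming bound ⌊q^n / V_q(n,t)⌋ = ⌊16777216/6571⌋ = 2553.
Step 4: Compare |C| = 2570 to 2553: violated.
The claimed |C| lies above the Hamming bound, so no 4-ary code of length 12 with d ≥ 7 can have 2570 codewords.


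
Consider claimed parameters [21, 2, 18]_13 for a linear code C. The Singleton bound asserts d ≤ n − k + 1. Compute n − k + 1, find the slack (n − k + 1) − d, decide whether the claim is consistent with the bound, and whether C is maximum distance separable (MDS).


Singleton RHS = n − k + 1 = 20, slack = 2, bound satisfied, not MDS.

Singleton bound: d ≤ n − k + 1.
Here n = 21, k = 2, so n − k + 1 = 20.
Given d = 18, check d ≤ 20: YES.
Slack = (n − k + 1) − d = 2.
The code is NOT MDS (slack = 2 > 0).
Description: the claimed parameters are [21, 2, 18]_13; such a code would be non-MDS.


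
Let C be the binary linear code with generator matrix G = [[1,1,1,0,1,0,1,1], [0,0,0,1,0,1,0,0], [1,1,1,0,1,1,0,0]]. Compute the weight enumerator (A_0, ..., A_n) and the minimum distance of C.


Weight distribution: A_0 = 1, A_2 = 1, A_3 = 2, A_5 = 2, A_6 = 1, A_8 = 1. Minimum distance d = 2.

Enumerate all 2^3 = 8 messages m ∈ F_2^3.
For each, compute codeword c = mG in F_2^8, then tally its weight.
  m = 000 → c = 00000000, weight = 0.
  m = 100 → c = 11101011, weight = 6.
  m = 010 → c = 00010100, weight = 2.
  m = 110 → c = 11111111, weight = 8.
  m = 001 → c = 11101100, weight = 5.
  m = 101 → c = 00000111, weight = 3.
  m = 011 → c = 11111000, weight = 5.
  m = 111 → c = 00010011, weight = 3.
Tally weights:
  weight 0: 1 codewords.
  weight 2: 1 codewords.
  weight 3: 2 codewords.
  weight 5: 2 codewords.
  weight 6: 1 codewords.
  weight 8: 1 codewords.
Minimum distance d = smallest w > 0 with A_w > 0 = 2.
Sanity: Σ A_w = 8 = 2^3 = 8 ✓.


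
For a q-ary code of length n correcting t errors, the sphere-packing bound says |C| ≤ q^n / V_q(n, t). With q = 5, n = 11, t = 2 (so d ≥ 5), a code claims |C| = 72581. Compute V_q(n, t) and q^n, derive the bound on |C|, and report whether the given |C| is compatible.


V_q(n, t) = 925, q^n = 48828125, Hamming bound = 52787, |C| = 72581 > bound (violated).

Step 1: Compute V_q(n, t) = Σ_{j=0}^2 C(n, j) (q−1)^j.
  j = 0: C(11,0)·(4)^0 = 1·1 = 1.
  j = 1: C(11,1)·(4)^1 = 11·4 = 44.
  j = 2: C(11,2)·(4)^2 = 55·16 = 880.
  V_q(n, t) = 1 + 44 + 880 = 925.
Step 2: q^n = 5^11 = 48828125.
Step 3: Hamming bound ⌊q^n / V_q(n,t)⌋ = ⌊48828125/925⌋ = 52787.
Step 4: Compare |C| = 72581 to 52787: violated.
The claimed |C| lies above the Hamming bound, so no 5-ary code of length 11 with d ≥ 5 can have 72581 codewords.
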